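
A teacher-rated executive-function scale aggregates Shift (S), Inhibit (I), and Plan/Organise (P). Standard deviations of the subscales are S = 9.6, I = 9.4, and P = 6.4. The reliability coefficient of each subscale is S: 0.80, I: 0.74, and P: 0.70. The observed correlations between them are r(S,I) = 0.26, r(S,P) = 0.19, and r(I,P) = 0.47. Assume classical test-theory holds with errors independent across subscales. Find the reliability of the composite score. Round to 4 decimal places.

Var(S+I+P) = 9.6² + 9.4² + 6.4² + 2·[9.6·9.4·0.26 + 9.6·6.4·0.19 + 9.4·6.4·0.47] = 221.48 + 126.822 = 348.302.
Under uncorrelated errors the observed covariances equal the true-score covariances, so only the own-variance terms attenuate.
True-score variance = [9.6²·0.80 + 9.4²·0.74 + 6.4²·0.70] + 126.822 = 167.786 + 126.822 = 294.609.
Reliability = 294.609 / 348.302 = 0.8458.

0.8458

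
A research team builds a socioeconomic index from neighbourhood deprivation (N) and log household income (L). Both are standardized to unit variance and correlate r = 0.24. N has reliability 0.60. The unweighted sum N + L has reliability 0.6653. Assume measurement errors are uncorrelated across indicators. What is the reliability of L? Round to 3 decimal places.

0.570

Var(N+L) = 2 + 2·0.24 = 2.480.
True-score variance = ρ_N + ρ_L + 2·0.24, so 0.6653 = (0.60 + ρ_L + 0.48) / 2.480.
ρ_L = 0.6653·2.480 − 0.60 − 0.48 = 0.570.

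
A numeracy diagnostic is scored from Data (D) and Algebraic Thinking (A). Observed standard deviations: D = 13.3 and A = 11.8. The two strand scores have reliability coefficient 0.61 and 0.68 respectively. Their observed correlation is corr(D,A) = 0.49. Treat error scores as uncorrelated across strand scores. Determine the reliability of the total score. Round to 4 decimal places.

0.7584

Var(D+A) = 13.3² + 11.8² + 2·[13.3·11.8·0.49] = 316.13 + 153.801 = 469.931.
Because errors are independent across components, Cov(Tᵢ,Tⱼ) = Cov(Xᵢ,Xⱼ); the off-diagonal part of the true-score variance is the same as above.
True-score variance = [13.3²·0.61 + 11.8²·0.68] + 153.801 = 202.586 + 153.801 = 356.387.
Reliability = 356.387 / 469.931 = 0.7584.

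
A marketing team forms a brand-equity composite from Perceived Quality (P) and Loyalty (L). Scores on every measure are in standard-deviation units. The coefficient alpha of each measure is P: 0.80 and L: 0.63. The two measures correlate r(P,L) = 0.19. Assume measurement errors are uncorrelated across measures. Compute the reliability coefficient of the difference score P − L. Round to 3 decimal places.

0.648

Var(P−L) = 1 + 1 − 2·0.19 = 2 − 0.38 = 1.62.
Under uncorrelated errors the observed covariances equal the true-score covariances, so only the own-variance terms attenuate.
True-score variance = [0.80 + 0.63] − 0.38 = 1.43 − 0.38 = 1.05.
Reliability = 1.05 / 1.62 = 0.648.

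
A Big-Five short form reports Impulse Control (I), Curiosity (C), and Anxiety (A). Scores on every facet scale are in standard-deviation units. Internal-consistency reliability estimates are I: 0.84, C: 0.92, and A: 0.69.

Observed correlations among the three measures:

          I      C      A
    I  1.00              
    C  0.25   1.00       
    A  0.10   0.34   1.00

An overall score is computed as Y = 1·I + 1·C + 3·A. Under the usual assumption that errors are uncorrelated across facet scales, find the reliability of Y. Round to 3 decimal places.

0.786

Var(Y) = 1 + 1 + 3² + 2·[0.25 + 3·0.10 + 3·0.34] = 11 + 3.14 = 14.14.
Because errors are independent across components, Cov(Tᵢ,Tⱼ) = Cov(Xᵢ,Xⱼ); the off-diagonal part of the true-score variance is the same as above.
True-score variance = [0.84 + 0.92 + 3²·0.69] + 3.14 = 7.97 + 3.14 = 11.11.
Reliability = 11.11 / 14.14 = 0.786.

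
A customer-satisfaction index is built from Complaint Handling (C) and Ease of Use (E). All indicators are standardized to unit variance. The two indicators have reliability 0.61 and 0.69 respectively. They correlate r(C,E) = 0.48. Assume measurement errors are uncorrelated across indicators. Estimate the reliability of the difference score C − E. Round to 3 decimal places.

Var(C−E) = 1 + 1 − 2·0.48 = 2 − 0.96 = 1.04.
Because errors are independent across components, Cov(Tᵢ,Tⱼ) = Cov(Xᵢ,Xⱼ); the off-diagonal part of the true-score variance is the same as above.
True-score variance = [0.61 + 0.69] − 0.96 = 1.3 − 0.96 = 0.34.
Reliability = 0.34 / 1.04 = 0.327.

0.327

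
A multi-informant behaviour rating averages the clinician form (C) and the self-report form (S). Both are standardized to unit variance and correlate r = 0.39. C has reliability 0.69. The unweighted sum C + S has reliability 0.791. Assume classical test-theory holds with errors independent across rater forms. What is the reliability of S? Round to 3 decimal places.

Var(C+S) = 2 + 2·0.39 = 2.780.
True-score variance = ρ_C + ρ_S + 2·0.39, so 0.791 = (0.69 + ρ_S + 0.78) / 2.780.
ρ_S = 0.791·2.780 − 0.69 − 0.78 = 0.729.

0.729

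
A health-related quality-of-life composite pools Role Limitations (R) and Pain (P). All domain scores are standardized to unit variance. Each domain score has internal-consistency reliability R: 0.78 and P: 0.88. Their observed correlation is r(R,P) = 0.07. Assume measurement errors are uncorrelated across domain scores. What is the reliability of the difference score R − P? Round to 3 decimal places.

Var(R−P) = 1 + 1 − 2·0.07 = 2 − 0.14 = 1.86.
Under uncorrelated errors the observed covariances equal the true-score covariances, so only the own-variance terms attenuate.
True-score variance = [0.78 + 0.88] − 0.14 = 1.66 − 0.14 = 1.52.
Reliability = 1.52 / 1.86 = 0.817.

0.817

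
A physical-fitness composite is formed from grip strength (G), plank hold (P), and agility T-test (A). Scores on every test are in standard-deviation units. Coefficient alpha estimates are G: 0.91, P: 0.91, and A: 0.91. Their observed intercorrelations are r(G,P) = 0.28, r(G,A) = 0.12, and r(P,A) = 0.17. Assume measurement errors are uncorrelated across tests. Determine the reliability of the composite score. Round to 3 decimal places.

Var(G+P+A) = 3 + 2·[0.28 + 0.12 + 0.17] = 3 + 1.14 = 4.14.
With uncorrelated errors the cross-covariances are all true-score covariance, so they carry over unchanged; only the diagonal terms shrink to ρᵢσᵢ².
True-score variance = [0.91 + 0.91 + 0.91] + 1.14 = 2.73 + 1.14 = 3.87.
Reliability = 3.87 / 4.14 = 0.935.

0.935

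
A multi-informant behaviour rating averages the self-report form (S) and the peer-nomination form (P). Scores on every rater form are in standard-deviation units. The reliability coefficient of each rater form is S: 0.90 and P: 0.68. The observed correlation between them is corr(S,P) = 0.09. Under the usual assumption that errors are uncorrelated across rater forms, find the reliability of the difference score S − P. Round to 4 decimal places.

Var(S−P) = 1 + 1 − 2·0.09 = 2 − 0.18 = 1.82.
With uncorrelated errors the cross-covariances are all true-score covariance, so they carry over unchanged; only the diagonal terms shrink to ρᵢσᵢ².
True-score variance = [0.90 + 0.68] − 0.18 = 1.58 − 0.18 = 1.4.
Reliability = 1.4 / 1.82 = 0.7692.

0.7692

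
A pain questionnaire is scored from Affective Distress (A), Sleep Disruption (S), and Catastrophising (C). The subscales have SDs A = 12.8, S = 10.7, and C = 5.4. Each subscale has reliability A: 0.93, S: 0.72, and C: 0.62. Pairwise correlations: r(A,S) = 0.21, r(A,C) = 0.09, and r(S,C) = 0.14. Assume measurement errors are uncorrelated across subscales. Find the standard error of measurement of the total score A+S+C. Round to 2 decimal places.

Var(total) = 307.49 + 86.1432 = 393.633.
True-score variance = 252.883 + 86.1432 = 339.026, so reliability = 0.8613.
Error variance = 393.633 − 339.026 = 54.6068; SEM = √54.6068 = 7.39.

7.39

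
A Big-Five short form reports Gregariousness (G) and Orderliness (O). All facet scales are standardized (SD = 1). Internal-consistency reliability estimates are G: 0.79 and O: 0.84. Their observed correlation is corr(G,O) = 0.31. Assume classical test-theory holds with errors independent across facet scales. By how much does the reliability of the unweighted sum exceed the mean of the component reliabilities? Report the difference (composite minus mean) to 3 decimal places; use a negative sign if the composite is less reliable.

0.044

Var(sum) = 2 + 0.62 = 2.62; true-score variance = 1.63 + 0.62 = 2.25; composite reliability = 0.8588.
Mean component reliability = 0.8150.
Difference = 0.8588 − 0.8150 = 0.044.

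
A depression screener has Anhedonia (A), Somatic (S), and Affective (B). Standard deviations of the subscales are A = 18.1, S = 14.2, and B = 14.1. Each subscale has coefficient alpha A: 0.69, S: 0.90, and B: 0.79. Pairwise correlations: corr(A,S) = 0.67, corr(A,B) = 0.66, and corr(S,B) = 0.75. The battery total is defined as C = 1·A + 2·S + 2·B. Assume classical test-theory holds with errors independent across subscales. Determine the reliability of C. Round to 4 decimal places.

Var(C) = 18.1² + 2²·14.2² + 2²·14.1² + 2·[2·18.1·14.2·0.67 + 2·18.1·14.1·0.66 + 4·14.2·14.1·0.75] = 1929.41 + 2563.89 = 4493.3.
Because errors are independent across components, Cov(Tᵢ,Tⱼ) = Cov(Xᵢ,Xⱼ); the off-diagonal part of the true-score variance is the same as above.
True-score variance = [18.1²·0.69 + 2²·14.2²·0.90 + 2²·14.1²·0.79] + 2563.89 = 1580.19 + 2563.89 = 4144.08.
Reliability = 4144.08 / 4493.3 = 0.9223.

0.9223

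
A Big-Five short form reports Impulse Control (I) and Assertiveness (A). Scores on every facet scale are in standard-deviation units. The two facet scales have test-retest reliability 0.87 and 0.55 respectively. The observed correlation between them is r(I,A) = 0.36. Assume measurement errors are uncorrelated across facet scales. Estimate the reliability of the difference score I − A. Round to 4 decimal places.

0.5469

Var(I−A) = 1 + 1 − 2·0.36 = 2 − 0.72 = 1.28.
Under uncorrelated errors the observed covariances equal the true-score covariances, so only the own-variance terms attenuate.
True-score variance = [0.87 + 0.55] − 0.72 = 1.42 − 0.72 = 0.7.
Reliability = 0.7 / 1.28 = 0.5469.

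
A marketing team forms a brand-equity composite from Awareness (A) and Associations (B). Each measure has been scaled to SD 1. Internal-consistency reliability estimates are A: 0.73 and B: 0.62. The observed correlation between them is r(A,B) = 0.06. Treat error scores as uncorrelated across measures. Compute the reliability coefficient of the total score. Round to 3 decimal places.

Var(A+B) = 2 + 2·[0.06] = 2 + 0.12 = 2.12.
Under uncorrelated errors the observed covariances equal the true-score covariances, so only the own-variance terms attenuate.
True-score variance = [0.73 + 0.62] + 0.12 = 1.35 + 0.12 = 1.47.
Reliability = 1.47 / 2.12 = 0.693.

0.693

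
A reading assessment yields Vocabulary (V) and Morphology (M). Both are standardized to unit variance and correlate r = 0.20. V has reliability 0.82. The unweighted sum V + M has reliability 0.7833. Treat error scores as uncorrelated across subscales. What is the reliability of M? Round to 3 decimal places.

Var(V+M) = 2 + 2·0.20 = 2.400.
True-score variance = ρ_V + ρ_M + 2·0.20, so 0.7833 = (0.82 + ρ_M + 0.40) / 2.400.
ρ_M = 0.7833·2.400 − 0.82 − 0.40 = 0.660.

0.660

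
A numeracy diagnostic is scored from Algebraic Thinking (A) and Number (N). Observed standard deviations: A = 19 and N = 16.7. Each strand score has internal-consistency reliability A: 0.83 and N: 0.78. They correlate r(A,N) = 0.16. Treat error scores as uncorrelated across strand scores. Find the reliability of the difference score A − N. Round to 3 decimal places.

0.772

Var(A−N) = 19² + 16.7² − 2·19·16.7·0.16 = 639.89 − 101.536 = 538.354.
With uncorrelated errors the cross-covariances are all true-score covariance, so they carry over unchanged; only the diagonal terms shrink to ρᵢσᵢ².
True-score variance = [19²·0.83 + 16.7²·0.78] − 101.536 = 517.164 − 101.536 = 415.628.
Reliability = 415.628 / 538.354 = 0.772.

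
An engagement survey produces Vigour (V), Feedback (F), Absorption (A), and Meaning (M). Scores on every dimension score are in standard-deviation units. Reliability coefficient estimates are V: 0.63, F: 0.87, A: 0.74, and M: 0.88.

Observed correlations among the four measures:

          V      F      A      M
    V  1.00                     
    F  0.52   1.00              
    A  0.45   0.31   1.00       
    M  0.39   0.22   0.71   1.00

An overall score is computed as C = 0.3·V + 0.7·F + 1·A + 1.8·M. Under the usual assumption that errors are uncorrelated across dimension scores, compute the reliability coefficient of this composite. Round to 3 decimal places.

Var(C) = 0.3² + 0.7² + 1 + 1.8² + 2·[0.21·0.52 + 0.3·0.45 + 0.54·0.39 + 0.7·0.31 + 1.26·0.22 + 1.8·0.71] = 4.82 + 4.454 = 9.274.
Under uncorrelated errors the observed covariances equal the true-score covariances, so only the own-variance terms attenuate.
True-score variance = [0.3²·0.63 + 0.7²·0.87 + 0.74 + 1.8²·0.88] + 4.454 = 4.0742 + 4.454 = 8.5282.
Reliability = 8.5282 / 9.274 = 0.920.

0.920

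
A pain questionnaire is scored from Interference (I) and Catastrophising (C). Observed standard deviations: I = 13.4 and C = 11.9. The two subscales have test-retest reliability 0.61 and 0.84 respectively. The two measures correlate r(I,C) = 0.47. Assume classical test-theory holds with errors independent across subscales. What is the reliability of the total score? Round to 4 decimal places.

0.8032

Var(I+C) = 13.4² + 11.9² + 2·[13.4·11.9·0.47] = 321.17 + 149.892 = 471.062.
Because errors are independent across components, Cov(Tᵢ,Tⱼ) = Cov(Xᵢ,Xⱼ); the off-diagonal part of the true-score variance is the same as above.
True-score variance = [13.4²·0.61 + 11.9²·0.84] + 149.892 = 228.484 + 149.892 = 378.376.
Reliability = 378.376 / 471.062 = 0.8032.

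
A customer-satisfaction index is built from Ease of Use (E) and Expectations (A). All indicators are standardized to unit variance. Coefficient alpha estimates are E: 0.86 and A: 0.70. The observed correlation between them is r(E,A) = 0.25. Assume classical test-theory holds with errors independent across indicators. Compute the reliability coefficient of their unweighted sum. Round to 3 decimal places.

Var(E+A) = 2 + 2·[0.25] = 2 + 0.5 = 2.5.
Under uncorrelated errors the observed covariances equal the true-score covariances, so only the own-variance terms attenuate.
True-score variance = [0.86 + 0.70] + 0.5 = 1.56 + 0.5 = 2.06.
Reliability = 2.06 / 2.5 = 0.824.

0.824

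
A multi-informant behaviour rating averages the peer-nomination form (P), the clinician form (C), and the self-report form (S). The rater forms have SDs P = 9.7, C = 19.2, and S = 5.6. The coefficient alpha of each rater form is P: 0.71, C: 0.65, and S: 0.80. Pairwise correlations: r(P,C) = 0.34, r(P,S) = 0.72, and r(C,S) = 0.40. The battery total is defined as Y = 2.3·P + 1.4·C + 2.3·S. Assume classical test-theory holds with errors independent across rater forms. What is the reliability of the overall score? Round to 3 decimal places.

Var(Y) = 2.3²·9.7² + 1.4²·19.2² + 2.3²·5.6² + 2·[3.22·9.7·19.2·0.34 + 5.29·9.7·5.6·0.72 + 3.22·19.2·5.6·0.40] = 1386.16 + 1098.55 = 2484.72.
Because errors are independent across components, Cov(Tᵢ,Tⱼ) = Cov(Xᵢ,Xⱼ); the off-diagonal part of the true-score variance is the same as above.
True-score variance = [2.3²·9.7²·0.71 + 1.4²·19.2²·0.65 + 2.3²·5.6²·0.80] + 1098.55 = 955.756 + 1098.55 = 2054.31.
Reliability = 2054.31 / 2484.72 = 0.827.

0.827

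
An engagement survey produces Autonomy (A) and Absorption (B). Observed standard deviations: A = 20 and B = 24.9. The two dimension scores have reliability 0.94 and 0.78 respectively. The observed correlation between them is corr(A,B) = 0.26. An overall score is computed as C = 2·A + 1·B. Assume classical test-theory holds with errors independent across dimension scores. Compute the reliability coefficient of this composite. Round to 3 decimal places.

Var(C) = 2²·20² + 24.9² + 2·[2·20·24.9·0.26] = 2220.01 + 517.92 = 2737.93.
With uncorrelated errors the cross-covariances are all true-score covariance, so they carry over unchanged; only the diagonal terms shrink to ρᵢσᵢ².
True-score variance = [2²·20²·0.94 + 24.9²·0.78] + 517.92 = 1987.61 + 517.92 = 2505.53.
Reliability = 2505.53 / 2737.93 = 0.915.

0.915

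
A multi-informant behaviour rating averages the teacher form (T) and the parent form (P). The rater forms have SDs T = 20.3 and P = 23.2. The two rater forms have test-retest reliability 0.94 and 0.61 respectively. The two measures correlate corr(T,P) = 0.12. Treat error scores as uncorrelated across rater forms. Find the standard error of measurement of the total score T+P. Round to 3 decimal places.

Var(total) = 950.33 + 113.03 = 1063.36.
True-score variance = 715.691 + 113.03 = 828.721, so reliability = 0.7793.
Error variance = 1063.36 − 828.721 = 234.639; SEM = √234.639 = 15.318.

15.318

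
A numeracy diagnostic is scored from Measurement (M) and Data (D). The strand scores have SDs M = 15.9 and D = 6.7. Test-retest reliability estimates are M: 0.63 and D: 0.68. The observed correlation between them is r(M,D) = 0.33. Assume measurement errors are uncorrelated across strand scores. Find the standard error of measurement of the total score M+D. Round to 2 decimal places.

Var(total) = 297.7 + 70.3098 = 368.01.
True-score variance = 189.796 + 70.3098 = 260.105, so reliability = 0.7068.
Error variance = 368.01 − 260.105 = 107.904; SEM = √107.904 = 10.39.

10.39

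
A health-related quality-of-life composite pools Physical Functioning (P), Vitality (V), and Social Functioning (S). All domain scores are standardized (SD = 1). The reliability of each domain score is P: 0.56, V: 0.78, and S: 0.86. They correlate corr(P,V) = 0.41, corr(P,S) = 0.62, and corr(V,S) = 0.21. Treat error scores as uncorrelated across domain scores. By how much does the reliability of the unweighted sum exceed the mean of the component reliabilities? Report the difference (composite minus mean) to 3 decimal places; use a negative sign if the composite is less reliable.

0.121

Var(sum) = 3 + 2.48 = 5.48; true-score variance = 2.2 + 2.48 = 4.68; composite reliability = 0.8540.
Mean component reliability = 0.7333.
Difference = 0.8540 − 0.7333 = 0.121.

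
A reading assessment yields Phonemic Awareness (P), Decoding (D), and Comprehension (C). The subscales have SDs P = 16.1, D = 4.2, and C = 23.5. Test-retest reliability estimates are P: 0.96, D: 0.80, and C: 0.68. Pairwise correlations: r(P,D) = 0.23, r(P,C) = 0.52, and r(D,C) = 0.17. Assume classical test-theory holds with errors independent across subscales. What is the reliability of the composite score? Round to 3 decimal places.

Var(P+D+C) = 16.1² + 4.2² + 23.5² + 2·[16.1·4.2·0.23 + 16.1·23.5·0.52 + 4.2·23.5·0.17] = 829.1 + 458.147 = 1287.25.
Because errors are independent across components, Cov(Tᵢ,Tⱼ) = Cov(Xᵢ,Xⱼ); the off-diagonal part of the true-score variance is the same as above.
True-score variance = [16.1²·0.96 + 4.2²·0.80 + 23.5²·0.68] + 458.147 = 638.484 + 458.147 = 1096.63.
Reliability = 1096.63 / 1287.25 = 0.852.

0.852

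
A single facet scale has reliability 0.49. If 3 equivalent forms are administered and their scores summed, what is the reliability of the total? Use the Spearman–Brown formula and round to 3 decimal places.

0.742

ρ_k = kρ / (1 + (k−1)ρ) = 3·0.49 / (1 + 2·0.49) = 1.470 / 1.980 = 0.742.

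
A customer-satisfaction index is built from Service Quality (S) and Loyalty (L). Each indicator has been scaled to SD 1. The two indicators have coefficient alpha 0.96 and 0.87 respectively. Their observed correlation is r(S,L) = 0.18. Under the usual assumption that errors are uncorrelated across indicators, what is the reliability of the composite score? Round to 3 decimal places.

Var(S+L) = 2 + 2·[0.18] = 2 + 0.36 = 2.36.
Under uncorrelated errors the observed covariances equal the true-score covariances, so only the own-variance terms attenuate.
True-score variance = [0.96 + 0.87] + 0.36 = 1.83 + 0.36 = 2.19.
Reliability = 2.19 / 2.36 = 0.928.

0.928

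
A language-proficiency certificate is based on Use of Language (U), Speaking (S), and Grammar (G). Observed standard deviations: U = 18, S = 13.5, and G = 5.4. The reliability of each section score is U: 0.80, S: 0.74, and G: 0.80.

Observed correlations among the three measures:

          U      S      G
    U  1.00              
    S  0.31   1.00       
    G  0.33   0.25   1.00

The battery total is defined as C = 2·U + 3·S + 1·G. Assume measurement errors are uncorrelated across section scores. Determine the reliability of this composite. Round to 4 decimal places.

0.8316

Var(C) = 2²·18² + 3²·13.5² + 5.4² + 2·[6·18·13.5·0.31 + 2·18·5.4·0.33 + 3·13.5·5.4·0.25] = 2965.41 + 1141.61 = 4107.02.
With uncorrelated errors the cross-covariances are all true-score covariance, so they carry over unchanged; only the diagonal terms shrink to ρᵢσᵢ².
True-score variance = [2²·18²·0.80 + 3²·13.5²·0.74 + 5.4²·0.80] + 1141.61 = 2273.91 + 1141.61 = 3415.53.
Reliability = 3415.53 / 4107.02 = 0.8316.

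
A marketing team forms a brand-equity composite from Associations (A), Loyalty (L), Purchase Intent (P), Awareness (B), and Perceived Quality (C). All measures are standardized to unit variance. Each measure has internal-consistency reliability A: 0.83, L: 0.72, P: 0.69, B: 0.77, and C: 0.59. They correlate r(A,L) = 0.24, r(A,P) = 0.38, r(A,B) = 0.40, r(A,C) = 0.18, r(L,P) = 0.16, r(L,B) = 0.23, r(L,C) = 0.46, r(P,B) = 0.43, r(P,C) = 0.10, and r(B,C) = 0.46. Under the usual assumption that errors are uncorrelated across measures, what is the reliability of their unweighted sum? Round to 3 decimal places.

Var(A+L+P+B+C) = 5 + 2·[0.24 + 0.38 + 0.40 + 0.18 + 0.16 + 0.23 + 0.46 + 0.43 + 0.10 + 0.46] = 5 + 6.08 = 11.08.
Under uncorrelated errors the observed covariances equal the true-score covariances, so only the own-variance terms attenuate.
True-score variance = [0.83 + 0.72 + 0.69 + 0.77 + 0.59] + 6.08 = 3.6 + 6.08 = 9.68.
Reliability = 9.68 / 11.08 = 0.874.

0.874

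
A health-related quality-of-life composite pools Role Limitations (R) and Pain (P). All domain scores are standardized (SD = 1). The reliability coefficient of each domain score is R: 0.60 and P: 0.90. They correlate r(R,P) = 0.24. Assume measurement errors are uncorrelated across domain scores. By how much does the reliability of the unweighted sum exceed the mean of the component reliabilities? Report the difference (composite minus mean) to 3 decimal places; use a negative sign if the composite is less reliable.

Var(sum) = 2 + 0.48 = 2.48; true-score variance = 1.5 + 0.48 = 1.98; composite reliability = 0.7984.
Mean component reliability = 0.7500.
Difference = 0.7984 − 0.7500 = 0.048.

0.048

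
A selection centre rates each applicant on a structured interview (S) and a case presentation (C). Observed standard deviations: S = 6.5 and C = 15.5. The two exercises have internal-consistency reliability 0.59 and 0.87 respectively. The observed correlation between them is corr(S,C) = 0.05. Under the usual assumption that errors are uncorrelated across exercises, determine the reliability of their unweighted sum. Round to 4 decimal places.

Var(S+C) = 6.5² + 15.5² + 2·[6.5·15.5·0.05] = 282.5 + 10.075 = 292.575.
Because errors are independent across components, Cov(Tᵢ,Tⱼ) = Cov(Xᵢ,Xⱼ); the off-diagonal part of the true-score variance is the same as above.
True-score variance = [6.5²·0.59 + 15.5²·0.87] + 10.075 = 233.945 + 10.075 = 244.02.
Reliability = 244.02 / 292.575 = 0.8340.

0.8340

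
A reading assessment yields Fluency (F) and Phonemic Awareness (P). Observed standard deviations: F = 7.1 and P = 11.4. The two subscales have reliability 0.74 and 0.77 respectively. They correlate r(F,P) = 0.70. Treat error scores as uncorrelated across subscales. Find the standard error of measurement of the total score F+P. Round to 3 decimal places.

Var(total) = 180.37 + 113.316 = 293.686.
True-score variance = 137.373 + 113.316 = 250.689, so reliability = 0.8536.
Error variance = 293.686 − 250.689 = 42.9974; SEM = √42.9974 = 6.557.

6.557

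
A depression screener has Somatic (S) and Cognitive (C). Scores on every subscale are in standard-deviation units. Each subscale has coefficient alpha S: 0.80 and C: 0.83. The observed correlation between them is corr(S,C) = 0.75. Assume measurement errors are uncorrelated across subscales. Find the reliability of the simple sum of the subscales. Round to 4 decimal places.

0.8943

Var(S+C) = 2 + 2·[0.75] = 2 + 1.5 = 3.5.
Because errors are independent across components, Cov(Tᵢ,Tⱼ) = Cov(Xᵢ,Xⱼ); the off-diagonal part of the true-score variance is the same as above.
True-score variance = [0.80 + 0.83] + 1.5 = 1.63 + 1.5 = 3.13.
Reliability = 3.13 / 3.5 = 0.8943.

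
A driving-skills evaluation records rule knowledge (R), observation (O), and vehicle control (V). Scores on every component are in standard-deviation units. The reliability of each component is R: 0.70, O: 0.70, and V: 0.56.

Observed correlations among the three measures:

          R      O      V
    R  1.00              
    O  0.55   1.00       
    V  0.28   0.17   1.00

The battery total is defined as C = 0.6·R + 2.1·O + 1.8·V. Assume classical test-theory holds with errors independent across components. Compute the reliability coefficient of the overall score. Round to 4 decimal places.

0.7469

Var(C) = 0.6² + 2.1² + 1.8² + 2·[1.26·0.55 + 1.08·0.28 + 3.78·0.17] = 8.01 + 3.276 = 11.286.
Under uncorrelated errors the observed covariances equal the true-score covariances, so only the own-variance terms attenuate.
True-score variance = [0.6²·0.70 + 2.1²·0.70 + 1.8²·0.56] + 3.276 = 5.1534 + 3.276 = 8.4294.
Reliability = 8.4294 / 11.286 = 0.7469.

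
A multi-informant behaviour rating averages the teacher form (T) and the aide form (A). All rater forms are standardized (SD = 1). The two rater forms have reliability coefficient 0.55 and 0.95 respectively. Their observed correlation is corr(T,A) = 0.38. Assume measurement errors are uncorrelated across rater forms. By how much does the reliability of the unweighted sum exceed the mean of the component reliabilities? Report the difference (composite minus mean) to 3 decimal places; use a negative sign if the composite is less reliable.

Var(sum) = 2 + 0.76 = 2.76; true-score variance = 1.5 + 0.76 = 2.26; composite reliability = 0.8188.
Mean component reliability = 0.7500.
Difference = 0.8188 − 0.7500 = 0.069.

0.069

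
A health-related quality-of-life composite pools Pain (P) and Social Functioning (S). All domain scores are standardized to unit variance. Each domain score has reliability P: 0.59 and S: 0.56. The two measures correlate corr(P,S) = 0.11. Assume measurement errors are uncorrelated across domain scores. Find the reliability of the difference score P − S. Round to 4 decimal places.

0.5225

Var(P−S) = 1 + 1 − 2·0.11 = 2 − 0.22 = 1.78.
With uncorrelated errors the cross-covariances are all true-score covariance, so they carry over unchanged; only the diagonal terms shrink to ρᵢσᵢ².
True-score variance = [0.59 + 0.56] − 0.22 = 1.15 − 0.22 = 0.93.
Reliability = 0.93 / 1.78 = 0.5225.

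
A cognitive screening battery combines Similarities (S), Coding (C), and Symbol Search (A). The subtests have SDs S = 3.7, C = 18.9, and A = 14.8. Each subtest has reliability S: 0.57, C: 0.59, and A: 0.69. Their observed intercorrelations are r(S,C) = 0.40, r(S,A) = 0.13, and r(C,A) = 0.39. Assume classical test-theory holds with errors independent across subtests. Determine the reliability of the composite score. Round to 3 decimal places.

0.749

Var(S+C+A) = 3.7² + 18.9² + 14.8² + 2·[3.7·18.9·0.40 + 3.7·14.8·0.13 + 18.9·14.8·0.39] = 589.94 + 288.363 = 878.303.
Under uncorrelated errors the observed covariances equal the true-score covariances, so only the own-variance terms attenuate.
True-score variance = [3.7²·0.57 + 18.9²·0.59 + 14.8²·0.69] + 288.363 = 369.695 + 288.363 = 658.058.
Reliability = 658.058 / 878.303 = 0.749.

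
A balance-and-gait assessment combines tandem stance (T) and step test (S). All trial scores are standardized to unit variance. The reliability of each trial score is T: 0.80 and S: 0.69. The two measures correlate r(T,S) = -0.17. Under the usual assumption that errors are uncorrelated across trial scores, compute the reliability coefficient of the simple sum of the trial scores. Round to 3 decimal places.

0.693

Var(T+S) = 2 + 2·[(-0.17)] = 2 − 0.34 = 1.66.
With uncorrelated errors the cross-covariances are all true-score covariance, so they carry over unchanged; only the diagonal terms shrink to ρᵢσᵢ².
True-score variance = [0.80 + 0.69] − 0.34 = 1.49 − 0.34 = 1.15.
Reliability = 1.15 / 1.66 = 0.693.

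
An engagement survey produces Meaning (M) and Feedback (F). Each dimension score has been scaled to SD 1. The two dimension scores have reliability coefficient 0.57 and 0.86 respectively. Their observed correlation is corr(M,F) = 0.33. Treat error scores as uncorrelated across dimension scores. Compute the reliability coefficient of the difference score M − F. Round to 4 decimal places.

Var(M−F) = 1 + 1 − 2·0.33 = 2 − 0.66 = 1.34.
With uncorrelated errors the cross-covariances are all true-score covariance, so they carry over unchanged; only the diagonal terms shrink to ρᵢσᵢ².
True-score variance = [0.57 + 0.86] − 0.66 = 1.43 − 0.66 = 0.77.
Reliability = 0.77 / 1.34 = 0.5746.

0.5746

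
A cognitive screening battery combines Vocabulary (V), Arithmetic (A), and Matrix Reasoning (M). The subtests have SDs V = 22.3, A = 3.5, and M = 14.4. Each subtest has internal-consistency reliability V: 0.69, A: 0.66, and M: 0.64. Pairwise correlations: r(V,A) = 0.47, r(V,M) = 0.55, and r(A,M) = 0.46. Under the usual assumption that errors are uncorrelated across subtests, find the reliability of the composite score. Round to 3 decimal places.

0.804

Var(V+A+M) = 22.3² + 3.5² + 14.4² + 2·[22.3·3.5·0.47 + 22.3·14.4·0.55 + 3.5·14.4·0.46] = 716.9 + 472.967 = 1189.87.
With uncorrelated errors the cross-covariances are all true-score covariance, so they carry over unchanged; only the diagonal terms shrink to ρᵢσᵢ².
True-score variance = [22.3²·0.69 + 3.5²·0.66 + 14.4²·0.64] + 472.967 = 483.925 + 472.967 = 956.893.
Reliability = 956.893 / 1189.87 = 0.804.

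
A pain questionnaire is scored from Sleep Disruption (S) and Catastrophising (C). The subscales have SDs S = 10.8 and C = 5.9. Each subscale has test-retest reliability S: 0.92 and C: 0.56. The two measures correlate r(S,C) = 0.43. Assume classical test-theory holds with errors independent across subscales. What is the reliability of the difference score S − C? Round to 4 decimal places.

0.7450

Var(S−C) = 10.8² + 5.9² − 2·10.8·5.9·0.43 = 151.45 − 54.7992 = 96.6508.
With uncorrelated errors the cross-covariances are all true-score covariance, so they carry over unchanged; only the diagonal terms shrink to ρᵢσᵢ².
True-score variance = [10.8²·0.92 + 5.9²·0.56] − 54.7992 = 126.802 − 54.7992 = 72.0032.
Reliability = 72.0032 / 96.6508 = 0.7450.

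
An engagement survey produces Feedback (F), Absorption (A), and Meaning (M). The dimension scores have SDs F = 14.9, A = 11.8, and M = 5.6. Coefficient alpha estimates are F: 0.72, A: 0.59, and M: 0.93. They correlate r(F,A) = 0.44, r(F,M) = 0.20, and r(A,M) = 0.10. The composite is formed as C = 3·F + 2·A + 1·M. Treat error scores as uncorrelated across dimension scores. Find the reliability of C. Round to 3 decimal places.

Var(C) = 3²·14.9² + 2²·11.8² + 5.6² + 2·[6·14.9·11.8·0.44 + 3·14.9·5.6·0.20 + 2·11.8·5.6·0.10] = 2586.41 + 1054.89 = 3641.3.
Because errors are independent across components, Cov(Tᵢ,Tⱼ) = Cov(Xᵢ,Xⱼ); the off-diagonal part of the true-score variance is the same as above.
True-score variance = [3²·14.9²·0.72 + 2²·11.8²·0.59 + 5.6²·0.93] + 1054.89 = 1796.4 + 1054.89 = 2851.29.
Reliability = 2851.29 / 3641.3 = 0.783.

0.783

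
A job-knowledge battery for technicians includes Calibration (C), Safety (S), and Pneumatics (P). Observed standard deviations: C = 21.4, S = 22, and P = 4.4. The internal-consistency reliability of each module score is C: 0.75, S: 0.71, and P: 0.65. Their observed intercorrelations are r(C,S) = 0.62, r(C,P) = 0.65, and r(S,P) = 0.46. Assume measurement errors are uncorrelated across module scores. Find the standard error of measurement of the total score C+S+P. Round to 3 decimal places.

16.175

Var(total) = 961.32 + 795.256 = 1756.58.
True-score variance = 699.694 + 795.256 = 1494.95, so reliability = 0.8511.
Error variance = 1756.58 − 1494.95 = 261.626; SEM = √261.626 = 16.175.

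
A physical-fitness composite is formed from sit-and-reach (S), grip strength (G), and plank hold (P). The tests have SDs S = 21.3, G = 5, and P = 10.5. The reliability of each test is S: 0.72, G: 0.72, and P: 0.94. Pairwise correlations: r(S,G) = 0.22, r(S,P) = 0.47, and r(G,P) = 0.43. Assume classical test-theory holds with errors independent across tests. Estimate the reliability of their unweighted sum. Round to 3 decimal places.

0.842

Var(S+G+P) = 21.3² + 5² + 10.5² + 2·[21.3·5·0.22 + 21.3·10.5·0.47 + 5·10.5·0.43] = 588.94 + 302.241 = 891.181.
Under uncorrelated errors the observed covariances equal the true-score covariances, so only the own-variance terms attenuate.
True-score variance = [21.3²·0.72 + 5²·0.72 + 10.5²·0.94] + 302.241 = 448.292 + 302.241 = 750.533.
Reliability = 750.533 / 891.181 = 0.842.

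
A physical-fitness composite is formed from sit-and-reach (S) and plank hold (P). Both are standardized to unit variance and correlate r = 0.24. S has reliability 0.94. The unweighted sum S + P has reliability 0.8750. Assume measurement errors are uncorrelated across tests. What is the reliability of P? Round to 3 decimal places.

0.750

Var(S+P) = 2 + 2·0.24 = 2.480.
True-score variance = ρ_S + ρ_P + 2·0.24, so 0.8750 = (0.94 + ρ_P + 0.48) / 2.480.
ρ_P = 0.8750·2.480 − 0.94 − 0.48 = 0.750.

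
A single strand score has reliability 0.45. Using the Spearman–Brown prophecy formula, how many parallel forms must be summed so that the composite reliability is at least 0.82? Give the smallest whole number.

6

k ≥ ρ*(1−ρ₁)/(ρ₁(1−ρ*)) = 0.82·0.55 / (0.45·0.18) = 5.568.
Smallest integer k = 6.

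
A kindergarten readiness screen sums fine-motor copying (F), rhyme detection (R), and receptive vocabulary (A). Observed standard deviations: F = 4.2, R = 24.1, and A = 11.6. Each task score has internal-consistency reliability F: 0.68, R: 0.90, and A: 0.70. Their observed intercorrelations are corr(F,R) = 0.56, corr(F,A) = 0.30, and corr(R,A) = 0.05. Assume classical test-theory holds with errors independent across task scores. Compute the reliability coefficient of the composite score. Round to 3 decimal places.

Var(F+R+A) = 4.2² + 24.1² + 11.6² + 2·[4.2·24.1·0.56 + 4.2·11.6·0.30 + 24.1·11.6·0.05] = 733.01 + 170.554 = 903.564.
With uncorrelated errors the cross-covariances are all true-score covariance, so they carry over unchanged; only the diagonal terms shrink to ρᵢσᵢ².
True-score variance = [4.2²·0.68 + 24.1²·0.90 + 11.6²·0.70] + 170.554 = 628.916 + 170.554 = 799.471.
Reliability = 799.471 / 903.564 = 0.885.

0.885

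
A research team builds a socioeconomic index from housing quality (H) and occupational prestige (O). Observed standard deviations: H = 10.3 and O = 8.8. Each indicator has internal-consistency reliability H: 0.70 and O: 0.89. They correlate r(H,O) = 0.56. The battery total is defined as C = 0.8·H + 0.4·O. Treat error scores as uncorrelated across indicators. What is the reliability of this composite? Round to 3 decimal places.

Var(C) = 0.8²·10.3² + 0.4²·8.8² + 2·[0.32·10.3·8.8·0.56] = 80.288 + 32.4854 = 112.773.
With uncorrelated errors the cross-covariances are all true-score covariance, so they carry over unchanged; only the diagonal terms shrink to ρᵢσᵢ².
True-score variance = [0.8²·10.3²·0.70 + 0.4²·8.8²·0.89] + 32.4854 = 58.5558 + 32.4854 = 91.0412.
Reliability = 91.0412 / 112.773 = 0.807.

0.807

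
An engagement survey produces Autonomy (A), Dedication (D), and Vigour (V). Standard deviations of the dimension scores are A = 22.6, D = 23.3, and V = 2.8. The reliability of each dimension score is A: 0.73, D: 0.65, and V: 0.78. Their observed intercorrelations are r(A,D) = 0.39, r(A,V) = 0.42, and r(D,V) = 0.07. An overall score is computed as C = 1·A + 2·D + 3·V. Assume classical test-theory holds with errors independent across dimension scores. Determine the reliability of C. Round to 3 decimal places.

Var(C) = 22.6² + 2²·23.3² + 3²·2.8² + 2·[2·22.6·23.3·0.39 + 3·22.6·2.8·0.42 + 6·23.3·2.8·0.07] = 2752.88 + 1035.73 = 3788.61.
With uncorrelated errors the cross-covariances are all true-score covariance, so they carry over unchanged; only the diagonal terms shrink to ρᵢσᵢ².
True-score variance = [22.6²·0.73 + 2²·23.3²·0.65 + 3²·2.8²·0.78] + 1035.73 = 1839.41 + 1035.73 = 2875.14.
Reliability = 2875.14 / 3788.61 = 0.759.

0.759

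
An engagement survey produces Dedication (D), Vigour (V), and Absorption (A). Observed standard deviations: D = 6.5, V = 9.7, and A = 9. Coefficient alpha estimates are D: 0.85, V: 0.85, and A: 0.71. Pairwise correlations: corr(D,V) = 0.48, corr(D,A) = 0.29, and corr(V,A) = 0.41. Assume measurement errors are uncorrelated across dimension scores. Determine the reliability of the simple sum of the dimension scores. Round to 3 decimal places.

Var(D+V+A) = 6.5² + 9.7² + 9² + 2·[6.5·9.7·0.48 + 6.5·9·0.29 + 9.7·9·0.41] = 217.34 + 166.044 = 383.384.
Because errors are independent across components, Cov(Tᵢ,Tⱼ) = Cov(Xᵢ,Xⱼ); the off-diagonal part of the true-score variance is the same as above.
True-score variance = [6.5²·0.85 + 9.7²·0.85 + 9²·0.71] + 166.044 = 173.399 + 166.044 = 339.443.
Reliability = 339.443 / 383.384 = 0.885.

0.885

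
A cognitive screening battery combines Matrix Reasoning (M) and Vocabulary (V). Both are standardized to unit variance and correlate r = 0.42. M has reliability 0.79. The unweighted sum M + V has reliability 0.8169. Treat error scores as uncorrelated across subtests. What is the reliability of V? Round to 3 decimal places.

0.690

Var(M+V) = 2 + 2·0.42 = 2.840.
True-score variance = ρ_M + ρ_V + 2·0.42, so 0.8169 = (0.79 + ρ_V + 0.84) / 2.840.
ρ_V = 0.8169·2.840 − 0.79 − 0.84 = 0.690.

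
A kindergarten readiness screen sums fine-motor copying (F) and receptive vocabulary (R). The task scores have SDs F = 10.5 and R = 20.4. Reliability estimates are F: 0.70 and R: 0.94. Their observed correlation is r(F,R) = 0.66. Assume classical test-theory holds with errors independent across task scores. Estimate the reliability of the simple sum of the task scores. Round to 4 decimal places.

Var(F+R) = 10.5² + 20.4² + 2·[10.5·20.4·0.66] = 526.41 + 282.744 = 809.154.
Under uncorrelated errors the observed covariances equal the true-score covariances, so only the own-variance terms attenuate.
True-score variance = [10.5²·0.70 + 20.4²·0.94] + 282.744 = 468.365 + 282.744 = 751.109.
Reliability = 751.109 / 809.154 = 0.9283.

0.9283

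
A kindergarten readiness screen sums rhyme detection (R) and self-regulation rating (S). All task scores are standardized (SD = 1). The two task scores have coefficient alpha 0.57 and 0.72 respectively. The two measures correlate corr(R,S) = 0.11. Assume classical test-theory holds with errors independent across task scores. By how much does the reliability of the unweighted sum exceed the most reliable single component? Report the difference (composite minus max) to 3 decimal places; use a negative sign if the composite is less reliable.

Var(sum) = 2 + 0.22 = 2.22; true-score variance = 1.29 + 0.22 = 1.51; composite reliability = 0.6802.
Max component reliability = 0.7200.
Difference = 0.6802 − 0.7200 = -0.040.

-0.040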